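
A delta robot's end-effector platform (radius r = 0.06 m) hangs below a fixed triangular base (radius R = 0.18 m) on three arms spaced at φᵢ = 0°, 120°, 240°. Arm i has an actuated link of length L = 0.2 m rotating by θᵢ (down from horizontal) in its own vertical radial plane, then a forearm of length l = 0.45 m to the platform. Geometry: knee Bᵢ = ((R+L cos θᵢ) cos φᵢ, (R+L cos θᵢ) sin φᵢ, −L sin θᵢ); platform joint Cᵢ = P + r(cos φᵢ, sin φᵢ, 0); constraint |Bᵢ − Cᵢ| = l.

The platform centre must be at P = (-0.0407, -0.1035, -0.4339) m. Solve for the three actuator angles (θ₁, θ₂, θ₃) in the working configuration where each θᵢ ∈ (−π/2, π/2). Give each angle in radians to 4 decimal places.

φ1=0.0° → target in arm frame (-0.0407, -0.1035)
  A=0.1607, B=-0.4339, C=(l²−L²−A²−y'²−z²)/(2L)=-0.1558
  θ1 = atan2(B,A) + arccos(C/0.4627) = 0.6980
arm 2 (φ=120.0°): x'=-0.0693, y'=0.0870
  A=0.1893, B=-0.4339, C=(l²−L²−A²−y'²−z²)/(2L)=-0.1729
  θ2 = atan2(B,A) + arccos(C/0.4734) = 0.7853
φ3=240.0° → target in arm frame (0.1100, 0.0165)
  A=0.0100, B=-0.4339, C=(l²−L²−A²−y'²−z²)/(2L)=-0.0654
  γ=atan2(-0.4339,0.0100)=-1.5477;  ψ=arccos(-0.1506)=1.7220;  θ3=γ+ψ≈0.1742

θ₁ = 0.6980, θ₂ = 0.7853, θ₃ = 0.1742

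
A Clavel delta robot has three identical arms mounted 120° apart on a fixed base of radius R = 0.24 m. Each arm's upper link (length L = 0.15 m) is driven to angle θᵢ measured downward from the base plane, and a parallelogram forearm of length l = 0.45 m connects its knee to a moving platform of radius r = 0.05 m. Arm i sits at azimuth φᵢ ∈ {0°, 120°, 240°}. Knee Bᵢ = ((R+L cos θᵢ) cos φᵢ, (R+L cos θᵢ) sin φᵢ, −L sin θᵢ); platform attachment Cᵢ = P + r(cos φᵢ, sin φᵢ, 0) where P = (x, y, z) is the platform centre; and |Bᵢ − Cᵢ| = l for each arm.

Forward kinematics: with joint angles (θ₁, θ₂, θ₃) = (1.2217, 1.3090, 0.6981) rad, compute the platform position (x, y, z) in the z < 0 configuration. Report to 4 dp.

S1 = (0.2413·cos0.0°, 0.2413·sin0.0°, -0.1410) = (0.2413, 0.0000, -0.1410)
S2 = (0.2288·cos120.0°, 0.2288·sin120.0°, -0.1449) = (-0.1144, 0.1982, -0.1449)
arm 3 at φ=240.0°: ρ3 = 0.3049;  S3 = (-0.1525, -0.2641, -0.0964)
eliminate P² terms by subtracting sphere 1 from 2 and 3
linear system: -0.7114x+0.3963y = -0.0047−-0.0079z; -0.7875x+-0.5281y = 0.0242−0.0891z
det = 0.6878;  x = -0.0103+0.0453z,  y = -0.0304+0.1011z
into |P−S₁|² = l²: 1.0123z² + 0.2530z + -0.1184 = 0;  Δ = 0.5434;  z = -0.4891 or 0.2392 → z<0 root = -0.4891
x = -0.0324, y = -0.0799

(-0.0324, -0.0799, -0.4891)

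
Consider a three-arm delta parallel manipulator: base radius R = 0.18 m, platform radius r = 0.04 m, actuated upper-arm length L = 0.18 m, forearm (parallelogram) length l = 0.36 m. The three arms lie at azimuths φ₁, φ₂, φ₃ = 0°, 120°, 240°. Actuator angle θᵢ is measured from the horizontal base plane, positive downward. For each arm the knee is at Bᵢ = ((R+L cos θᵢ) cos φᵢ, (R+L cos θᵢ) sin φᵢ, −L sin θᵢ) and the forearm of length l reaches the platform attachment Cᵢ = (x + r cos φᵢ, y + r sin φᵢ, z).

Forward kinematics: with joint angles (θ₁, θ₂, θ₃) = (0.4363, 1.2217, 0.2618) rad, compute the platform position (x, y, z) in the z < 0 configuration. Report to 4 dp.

(0.0508, -0.1242, -0.3008)

arm 1 at φ=0.0°: ρ1 = 0.3031;  S1 = (0.3031, 0.0000, -0.0761)
φ2=120.0°: virtual centre (-0.1008, 0.1746, -0.1691), radius l
φ3=240.0°: virtual centre (-0.1569, -0.2718, -0.0466), radius l
|S₂|²−|S₁|² = -0.0284;  |S₃|²−|S₁|² = 0.0030
plane₁₂: -0.8078x+0.3491y+-0.1862z = -0.0284
det = 0.7604;  x = 0.0190+-0.1060z,  y = -0.0376+0.2879z
into |P−S₁|² = l²: 1.0941z² + 0.1907z + -0.0416 = 0;  Δ = 0.2186;  z = -0.3008 or 0.1265 → z<0 root = -0.3008
x = 0.0508, y = -0.1242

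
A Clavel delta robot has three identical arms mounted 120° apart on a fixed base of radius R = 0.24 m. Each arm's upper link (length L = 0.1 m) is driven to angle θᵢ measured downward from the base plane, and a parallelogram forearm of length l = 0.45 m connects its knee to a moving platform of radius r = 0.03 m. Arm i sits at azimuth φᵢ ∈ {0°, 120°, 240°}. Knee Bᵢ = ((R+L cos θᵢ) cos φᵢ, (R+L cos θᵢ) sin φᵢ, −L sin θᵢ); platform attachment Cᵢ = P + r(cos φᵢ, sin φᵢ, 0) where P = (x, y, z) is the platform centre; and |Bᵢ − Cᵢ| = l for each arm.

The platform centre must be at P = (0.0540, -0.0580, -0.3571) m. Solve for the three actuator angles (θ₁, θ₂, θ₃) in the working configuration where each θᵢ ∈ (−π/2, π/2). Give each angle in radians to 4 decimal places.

arm 1 (φ=0.0°): x'=0.0540, y'=-0.0580
  e−x'=0.1560;  (l²−L²−(e−x')²−y'²−z²)/2L = 0.1864
  θ1 = atan2(B,A) + arccos(C/0.3897) = -0.0869
φ2=120.0° → target in arm frame (-0.0772, -0.0178)
  A=0.2872, B=-0.3571, C=(l²−L²−A²−y'²−z²)/(2L)=-0.0892
  γ=atan2(-0.3571,0.2872)=-0.8934;  ψ=arccos(-0.1946)=1.7667;  θ2=γ+ψ≈0.8732
rotate P by −φ3: (0.0232, 0.0758, -0.3571)
  e−x'=0.1868;  (l²−L²−(e−x')²−y'²−z²)/2L = 0.1218
  γ=atan2(-0.3571,0.1868)=-1.0889;  ψ=arccos(0.3022)=1.2638;  θ3=γ+ψ≈0.1749

θ₁ = -0.0869, θ₂ = 0.8732, θ₃ = 0.1749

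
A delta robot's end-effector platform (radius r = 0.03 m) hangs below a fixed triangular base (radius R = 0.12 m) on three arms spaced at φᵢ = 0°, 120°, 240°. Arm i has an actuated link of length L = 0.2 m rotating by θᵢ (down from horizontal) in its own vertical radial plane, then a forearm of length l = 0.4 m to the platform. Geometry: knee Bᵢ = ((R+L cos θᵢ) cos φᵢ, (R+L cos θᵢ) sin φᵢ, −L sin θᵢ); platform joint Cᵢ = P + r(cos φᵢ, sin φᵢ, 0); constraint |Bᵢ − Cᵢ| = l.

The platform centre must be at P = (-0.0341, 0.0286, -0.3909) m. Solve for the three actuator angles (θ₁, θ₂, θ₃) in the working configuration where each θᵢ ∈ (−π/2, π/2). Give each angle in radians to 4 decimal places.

θ₁ = 0.6109, θ₂ = 0.3490, θ₃ = 0.5232

φ1=0.0° → target in arm frame (-0.0341, 0.0286)
  e−x'=0.1241;  (l²−L²−(e−x')²−y'²−z²)/2L = -0.1226
  √(A²+B²)=0.4101;  θ1 = -1.2634+1.8743 ≈ 0.6109
arm 2 (φ=120.0°): x'=0.0418, y'=0.0152
  A cos θ + B sin θ = C:  0.0482·cos θ + -0.3909·sin θ = -0.0884
  θ2 = atan2(B,A) + arccos(C/0.3939) = 0.3490
rotate P by −φ3: (-0.0077, -0.0438, -0.3909)
  e−x'=0.0977;  (l²−L²−(e−x')²−y'²−z²)/2L = -0.1107
  √(A²+B²)=0.4029;  θ3 = -1.3258+1.8491 ≈ 0.5232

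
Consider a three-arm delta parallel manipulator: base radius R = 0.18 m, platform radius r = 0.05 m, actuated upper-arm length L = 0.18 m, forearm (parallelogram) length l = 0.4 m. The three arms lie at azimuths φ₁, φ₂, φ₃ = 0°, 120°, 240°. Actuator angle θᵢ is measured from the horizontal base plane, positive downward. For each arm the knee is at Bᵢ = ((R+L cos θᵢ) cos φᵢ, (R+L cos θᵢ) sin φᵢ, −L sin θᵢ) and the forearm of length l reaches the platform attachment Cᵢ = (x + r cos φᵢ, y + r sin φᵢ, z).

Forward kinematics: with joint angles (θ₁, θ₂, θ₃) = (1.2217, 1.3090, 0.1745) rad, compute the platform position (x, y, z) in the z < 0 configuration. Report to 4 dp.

arm 1 at φ=0.0°: e+L cos θ1 = 0.1916;  S1 = (0.1916, 0.0000, -0.1691)
arm 2 at φ=120.0°: e+L cos θ2 = 0.1766;  S2 = (-0.0883, 0.1529, -0.1739)
arm 3 at φ=240.0°: e+L cos θ3 = 0.3073;  S3 = (-0.1536, -0.2661, -0.0313)
subtract pairs → two planes through P
linear system: -0.5597x+0.3059y = -0.0039−-0.0094z; -0.6904x+-0.5322y = 0.0301−0.2758z
det = 0.5091;  x = -0.0140+0.1558z,  y = -0.0384+0.3161z
sphere 1 gives Az²+Bz+C=0 with A=1.1242, B=0.2500, C=-0.0877;  B²−4AC=0.4567;  roots -0.4117, 0.1894;  negative root z = -0.4117
x = -0.0782, y = -0.1685

(-0.0782, -0.1685, -0.4117)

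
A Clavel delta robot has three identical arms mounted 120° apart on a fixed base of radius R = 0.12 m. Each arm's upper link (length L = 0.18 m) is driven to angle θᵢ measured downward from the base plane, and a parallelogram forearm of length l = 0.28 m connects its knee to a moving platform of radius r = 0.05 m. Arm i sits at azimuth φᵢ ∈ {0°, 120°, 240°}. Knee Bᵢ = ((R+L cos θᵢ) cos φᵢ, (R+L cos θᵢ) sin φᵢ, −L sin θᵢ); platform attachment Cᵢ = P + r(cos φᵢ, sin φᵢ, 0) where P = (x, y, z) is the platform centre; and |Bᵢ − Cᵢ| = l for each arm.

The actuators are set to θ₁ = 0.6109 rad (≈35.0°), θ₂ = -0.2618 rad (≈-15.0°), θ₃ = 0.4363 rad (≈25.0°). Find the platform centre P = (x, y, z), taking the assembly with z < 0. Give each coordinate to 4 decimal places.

(-0.0489, 0.0523, -0.1721)

S1 = (0.2174·cos0.0°, 0.2174·sin0.0°, -0.1032) = (0.2174, 0.0000, -0.1032)
S2 = (0.2439·cos120.0°, 0.2439·sin120.0°, 0.0466) = (-0.1219, 0.2112, 0.0466)
arm 3 at φ=240.0°: (R−r)+L cos θ3 = 0.2331;  S3 = (-0.1166, -0.2019, -0.0761)
eliminate P² terms by subtracting sphere 1 from 2 and 3
linear system: -0.6788x+0.4224y = 0.0037−0.2997z; -0.6680x+-0.4038y = 0.0022−0.0544z
Cramer: x(z) = -0.0044+0.2588z;  y(z) = 0.0018-0.2936z
into |P−S₁|² = l²: 1.1532z² + 0.0906z + -0.0185 = 0;  Δ = 0.0937;  z = -0.1721 or 0.0935 → z<0 root = -0.1721
x = -0.0489, y = 0.0523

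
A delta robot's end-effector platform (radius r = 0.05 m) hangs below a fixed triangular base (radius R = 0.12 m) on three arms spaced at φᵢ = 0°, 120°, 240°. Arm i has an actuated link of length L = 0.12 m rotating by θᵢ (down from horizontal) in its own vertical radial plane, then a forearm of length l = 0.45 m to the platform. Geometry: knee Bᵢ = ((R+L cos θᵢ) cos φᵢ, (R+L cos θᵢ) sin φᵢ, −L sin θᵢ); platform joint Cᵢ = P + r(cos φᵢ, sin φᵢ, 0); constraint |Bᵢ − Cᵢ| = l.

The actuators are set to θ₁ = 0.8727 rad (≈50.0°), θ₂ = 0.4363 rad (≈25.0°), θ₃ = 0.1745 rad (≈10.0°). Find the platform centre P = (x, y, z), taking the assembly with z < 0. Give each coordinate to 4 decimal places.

(-0.1166, -0.0430, -0.4540)

φ1=0.0°: virtual centre (0.1471, 0.0000, -0.0919), radius l
φ2=120.0°: virtual centre (-0.0894, 0.1548, -0.0507), radius l
centre 3 = (0.1882·cos240.0°, 0.1882·sin240.0°, -0.0208) = (-0.0941, -0.1630, -0.0208)
|centre ₂|²−|centre ₁|² = 0.0044;  |centre ₃|²−|centre ₁|² = 0.0057
plane₁₂: -0.4730x+0.3096y+0.0824z = 0.0044
det = 0.3035;  x = -0.0106+0.2335z,  y = -0.0019+0.0906z
sphere 1 gives Az²+Bz+C=0 with A=1.0627, B=0.1098, C=-0.1692;  B²−4AC=0.7312;  roots -0.4540, 0.3506;  negative root z = -0.4540
x = -0.1166, y = -0.0430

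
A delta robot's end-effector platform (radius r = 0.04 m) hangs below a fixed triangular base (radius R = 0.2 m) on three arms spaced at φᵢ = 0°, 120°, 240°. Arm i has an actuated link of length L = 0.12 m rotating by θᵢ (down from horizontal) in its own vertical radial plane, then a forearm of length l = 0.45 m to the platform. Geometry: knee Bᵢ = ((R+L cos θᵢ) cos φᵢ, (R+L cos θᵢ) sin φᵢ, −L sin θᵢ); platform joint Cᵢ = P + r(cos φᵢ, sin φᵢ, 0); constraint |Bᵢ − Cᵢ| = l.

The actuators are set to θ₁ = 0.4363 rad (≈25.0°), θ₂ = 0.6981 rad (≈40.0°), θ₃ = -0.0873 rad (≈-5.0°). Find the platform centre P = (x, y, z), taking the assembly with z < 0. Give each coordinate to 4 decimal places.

(-0.0132, -0.0837, -0.3913)

arm 1 at φ=0.0°: (R−r)+L cos θ1 = 0.2688;  O1 = (0.2688, 0.0000, -0.0507)
arm 2 at φ=120.0°: (R−r)+L cos θ2 = 0.2519;  O2 = (-0.1260, 0.2182, -0.0771)
φ3=240.0°: virtual centre (-0.1398, -0.2421, 0.0105), radius l
subtract pairs → two planes through P
[-0.7894 0.4364 -0.0528]·P = -0.0054;  [-0.8171 -0.4842 0.1223]·P = 0.0035
det = 0.7388;  x = 0.0015+0.0376z,  y = -0.0096+0.1892z
sphere 1 gives Az²+Bz+C=0 with A=1.0372, B=0.0777, C=-0.1284;  B²−4AC=0.5388;  roots -0.3913, 0.3164;  negative root z = -0.3913
x = -0.0132, y = -0.0837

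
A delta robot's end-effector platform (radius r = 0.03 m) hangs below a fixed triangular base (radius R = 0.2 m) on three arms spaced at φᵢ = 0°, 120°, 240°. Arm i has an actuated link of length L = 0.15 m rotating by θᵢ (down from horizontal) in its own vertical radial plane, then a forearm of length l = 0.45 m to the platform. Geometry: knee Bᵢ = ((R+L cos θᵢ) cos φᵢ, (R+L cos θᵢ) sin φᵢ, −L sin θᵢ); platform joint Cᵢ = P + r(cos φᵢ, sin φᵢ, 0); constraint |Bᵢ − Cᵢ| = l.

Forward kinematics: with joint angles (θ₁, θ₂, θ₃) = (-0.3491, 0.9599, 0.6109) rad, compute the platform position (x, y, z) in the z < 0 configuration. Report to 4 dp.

arm 1 at φ=0.0°: e+L cos θ1 = 0.3110;  centre 1 = (0.3110, 0.0000, 0.0513)
centre 2 = (0.2560·cos120.0°, 0.2560·sin120.0°, -0.1229) = (-0.1280, 0.2217, -0.1229)
φ3=240.0°: virtual centre (-0.1464, -0.2536, -0.0860), radius l
subtract pairs → two planes through P
linear system: -0.8779x+0.4435y = -0.0187−-0.3484z; -0.9148x+-0.5073y = -0.0061−-0.2747z
Cramer: x(z) = 0.0143-0.3508z;  y(z) = -0.0137+0.0911z
into |P−centre ₁|² = l²: 1.1313z² + 0.1030z + -0.1117 = 0;  Δ = 0.5161;  z = -0.3630 or 0.2720 → z<0 root = -0.3630
x = 0.1417, y = -0.0468

(0.1417, -0.0468, -0.3630)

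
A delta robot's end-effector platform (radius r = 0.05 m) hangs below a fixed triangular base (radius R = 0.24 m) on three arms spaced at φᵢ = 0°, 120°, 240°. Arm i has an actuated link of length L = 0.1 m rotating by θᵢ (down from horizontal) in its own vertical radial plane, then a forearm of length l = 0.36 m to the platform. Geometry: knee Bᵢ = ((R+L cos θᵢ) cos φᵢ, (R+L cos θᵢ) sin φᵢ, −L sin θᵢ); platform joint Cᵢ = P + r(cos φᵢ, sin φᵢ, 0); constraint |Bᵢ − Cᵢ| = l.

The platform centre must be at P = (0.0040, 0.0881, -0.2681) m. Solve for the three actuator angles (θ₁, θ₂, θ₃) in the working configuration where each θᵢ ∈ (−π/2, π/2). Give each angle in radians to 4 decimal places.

arm 1 (φ=0.0°): x'=0.0040, y'=0.0881
  A cos θ + B sin θ = C:  0.1860·cos θ + -0.2681·sin θ = 0.0268
  √(A²+B²)=0.3263;  θ1 = -0.9643+1.4885 ≈ 0.5242
rotate P by −φ2: (0.0743, -0.0475, -0.2681)
  A cos θ + B sin θ = C:  0.1157·cos θ + -0.2681·sin θ = 0.1604
  √(A²+B²)=0.2920;  θ2 = -1.1634+0.9893 ≈ -0.1741
arm 3 (φ=240.0°): x'=-0.0783, y'=-0.0406
  e−x'=0.2683;  (l²−L²−(e−x')²−y'²−z²)/2L = -0.1295
  θ3 = atan2(B,A) + arccos(C/0.3793) = 1.1343

θ₁ = 0.5242, θ₂ = -0.1741, θ₃ = 1.1343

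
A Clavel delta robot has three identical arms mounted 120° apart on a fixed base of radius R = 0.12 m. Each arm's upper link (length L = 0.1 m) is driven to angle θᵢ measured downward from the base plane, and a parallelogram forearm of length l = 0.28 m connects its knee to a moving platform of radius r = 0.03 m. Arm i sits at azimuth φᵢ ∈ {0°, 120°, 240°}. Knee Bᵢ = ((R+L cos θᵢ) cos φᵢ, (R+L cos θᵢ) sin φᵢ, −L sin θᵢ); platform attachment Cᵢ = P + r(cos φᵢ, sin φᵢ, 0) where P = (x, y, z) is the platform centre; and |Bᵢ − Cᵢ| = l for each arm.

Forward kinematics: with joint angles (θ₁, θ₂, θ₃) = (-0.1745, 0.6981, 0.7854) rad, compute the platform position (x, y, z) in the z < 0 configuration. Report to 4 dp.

O1 = (0.1885·cos0.0°, 0.1885·sin0.0°, 0.0174) = (0.1885, 0.0000, 0.0174)
arm 2 at φ=120.0°: (R−r)+L cos θ2 = 0.1666;  O2 = (-0.0833, 0.1443, -0.0643)
O3 = (0.1607·cos240.0°, 0.1607·sin240.0°, -0.0707) = (-0.0804, -0.1392, -0.0707)
subtract pairs → two planes through P
[-0.5436 0.2886 -0.1633]·P = -0.0039;  [-0.5377 -0.2784 -0.1761]·P = -0.0050
det = 0.3065;  x = 0.0083+-0.3142z,  y = 0.0020+-0.0260z
sphere 1 gives Az²+Bz+C=0 with A=1.0994, B=0.0784, C=-0.0456;  B²−4AC=0.2068;  roots -0.2425, 0.1712;  negative root z = -0.2425
x = 0.0845, y = 0.0083

(0.0845, 0.0083, -0.2425)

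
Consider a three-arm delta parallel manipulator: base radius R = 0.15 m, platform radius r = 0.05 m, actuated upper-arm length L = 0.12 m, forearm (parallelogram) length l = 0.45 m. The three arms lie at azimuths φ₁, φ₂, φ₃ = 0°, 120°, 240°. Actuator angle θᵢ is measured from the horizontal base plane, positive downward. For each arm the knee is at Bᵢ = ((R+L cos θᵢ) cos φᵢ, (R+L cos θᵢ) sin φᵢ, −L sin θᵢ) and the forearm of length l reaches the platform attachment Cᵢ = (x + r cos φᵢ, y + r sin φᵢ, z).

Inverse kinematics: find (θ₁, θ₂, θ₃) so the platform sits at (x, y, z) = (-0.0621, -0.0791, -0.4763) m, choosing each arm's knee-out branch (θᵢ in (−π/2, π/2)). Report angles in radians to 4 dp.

θ₁ = 0.9596, θ₂ = 0.8727, θ₃ = 0.3488

rotate P by −φ1: (-0.0621, -0.0791, -0.4763)
  A cos θ + B sin θ = C:  0.1621·cos θ + -0.4763·sin θ = -0.2971
  γ=atan2(-0.4763,0.1621)=-1.2428;  ψ=arccos(-0.5904)=2.2024;  θ1=γ+ψ≈0.9596
φ2=120.0° → target in arm frame (-0.0375, 0.0933)
  A=0.1375, B=-0.4763, C=(l²−L²−A²−y'²−z²)/(2L)=-0.2765
  θ2 = atan2(B,A) + arccos(C/0.4957) = 0.8727
φ3=240.0° → target in arm frame (0.0996, -0.0142)
  A=0.0004, B=-0.4763, C=(l²−L²−A²−y'²−z²)/(2L)=-0.1624
  γ=atan2(-0.4763,0.0004)=-1.5699;  ψ=arccos(-0.3409)=1.9186;  θ3=γ+ψ≈0.3488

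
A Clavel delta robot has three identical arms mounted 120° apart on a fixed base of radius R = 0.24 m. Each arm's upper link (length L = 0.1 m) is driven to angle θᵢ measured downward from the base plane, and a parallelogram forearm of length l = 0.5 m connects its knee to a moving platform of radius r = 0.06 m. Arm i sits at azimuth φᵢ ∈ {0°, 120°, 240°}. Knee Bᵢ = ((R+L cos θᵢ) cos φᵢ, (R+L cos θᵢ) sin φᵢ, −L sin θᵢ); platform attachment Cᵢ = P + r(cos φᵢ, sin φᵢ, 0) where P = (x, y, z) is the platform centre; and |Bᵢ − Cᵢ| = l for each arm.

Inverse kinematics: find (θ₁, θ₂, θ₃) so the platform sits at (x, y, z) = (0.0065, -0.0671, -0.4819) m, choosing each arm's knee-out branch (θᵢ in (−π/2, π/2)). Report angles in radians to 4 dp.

θ₁ = 0.6106, θ₂ = 0.9599, θ₃ = 0.3488

φ1=0.0° → target in arm frame (0.0065, -0.0671)
  A cos θ + B sin θ = C:  0.1735·cos θ + -0.4819·sin θ = -0.1342
  θ1 = atan2(B,A) + arccos(C/0.5122) = 0.6106
arm 2 (φ=120.0°): x'=-0.0614, y'=0.0279
  e−x'=0.2414;  (l²−L²−(e−x')²−y'²−z²)/2L = -0.2563
  γ=atan2(-0.4819,0.2414)=-1.1065;  ψ=arccos(-0.4756)=2.0664;  θ2=γ+ψ≈0.9599
arm 3 (φ=240.0°): x'=0.0549, y'=0.0392
  A=0.1251, B=-0.4819, C=(l²−L²−A²−y'²−z²)/(2L)=-0.0471
  √(A²+B²)=0.4979;  θ3 = -1.3167+1.6656 ≈ 0.3488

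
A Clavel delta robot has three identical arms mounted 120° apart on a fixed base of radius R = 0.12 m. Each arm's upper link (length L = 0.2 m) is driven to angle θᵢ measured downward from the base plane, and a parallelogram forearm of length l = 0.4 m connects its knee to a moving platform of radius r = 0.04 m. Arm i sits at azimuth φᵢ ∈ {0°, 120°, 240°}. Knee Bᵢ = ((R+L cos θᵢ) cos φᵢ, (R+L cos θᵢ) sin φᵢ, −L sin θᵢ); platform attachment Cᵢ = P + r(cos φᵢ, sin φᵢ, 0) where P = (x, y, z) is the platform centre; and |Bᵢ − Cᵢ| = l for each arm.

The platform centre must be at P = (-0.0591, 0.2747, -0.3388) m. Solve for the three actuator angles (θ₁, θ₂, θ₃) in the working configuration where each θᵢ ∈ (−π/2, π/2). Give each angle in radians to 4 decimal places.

rotate P by −φ1: (-0.0591, 0.2747, -0.3388)
  A=0.1391, B=-0.3388, C=(l²−L²−A²−y'²−z²)/(2L)=-0.2240
  √(A²+B²)=0.3662;  θ1 = -1.1812+2.2288 ≈ 1.0476
φ2=120.0° → target in arm frame (0.2674, -0.0862)
  A cos θ + B sin θ = C:  -0.1874·cos θ + -0.3388·sin θ = -0.0934
  θ2 = atan2(B,A) + arccos(C/0.3872) = -0.2618
φ3=240.0° → target in arm frame (-0.2083, -0.1885)
  e−x'=0.2883;  (l²−L²−(e−x')²−y'²−z²)/2L = -0.2837
  θ3 = atan2(B,A) + arccos(C/0.4449) = 1.3966

θ₁ = 1.0476, θ₂ = -0.2618, θ₃ = 1.3966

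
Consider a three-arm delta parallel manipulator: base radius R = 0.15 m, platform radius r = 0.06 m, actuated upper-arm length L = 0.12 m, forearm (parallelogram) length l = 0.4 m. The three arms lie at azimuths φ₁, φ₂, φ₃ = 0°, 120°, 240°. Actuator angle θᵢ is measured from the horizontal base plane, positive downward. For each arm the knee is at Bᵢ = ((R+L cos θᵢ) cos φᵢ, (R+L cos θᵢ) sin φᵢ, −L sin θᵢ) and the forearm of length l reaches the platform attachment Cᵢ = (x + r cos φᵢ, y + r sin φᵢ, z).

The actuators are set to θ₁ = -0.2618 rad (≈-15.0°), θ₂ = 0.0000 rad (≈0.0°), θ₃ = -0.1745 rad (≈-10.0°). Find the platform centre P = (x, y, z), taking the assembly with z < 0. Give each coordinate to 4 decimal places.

O1 = (0.2059·cos0.0°, 0.2059·sin0.0°, 0.0311) = (0.2059, 0.0000, 0.0311)
φ2=120.0°: virtual centre (-0.1050, 0.1819, 0.0000), radius l
O3 = (0.2082·cos240.0°, 0.2082·sin240.0°, 0.0208) = (-0.1041, -0.1803, 0.0208)
subtract pairs → two planes through P
linear system: -0.6218x+0.3637y = 0.0007−-0.0621z; -0.6200x+-0.3606y = 0.0004−-0.0204z
det = 0.4497;  x = -0.0009+-0.0663z,  y = 0.0005+0.0574z
quadratic in z: (1.0077)z²+(-0.0346)z+(-0.1163)=0, √Δ=0.6854 → z ∈ {-0.3229, 0.3573}; z = -0.3229 (taking z<0)
x = 0.0205, y = -0.0181

(0.0205, -0.0181, -0.3229)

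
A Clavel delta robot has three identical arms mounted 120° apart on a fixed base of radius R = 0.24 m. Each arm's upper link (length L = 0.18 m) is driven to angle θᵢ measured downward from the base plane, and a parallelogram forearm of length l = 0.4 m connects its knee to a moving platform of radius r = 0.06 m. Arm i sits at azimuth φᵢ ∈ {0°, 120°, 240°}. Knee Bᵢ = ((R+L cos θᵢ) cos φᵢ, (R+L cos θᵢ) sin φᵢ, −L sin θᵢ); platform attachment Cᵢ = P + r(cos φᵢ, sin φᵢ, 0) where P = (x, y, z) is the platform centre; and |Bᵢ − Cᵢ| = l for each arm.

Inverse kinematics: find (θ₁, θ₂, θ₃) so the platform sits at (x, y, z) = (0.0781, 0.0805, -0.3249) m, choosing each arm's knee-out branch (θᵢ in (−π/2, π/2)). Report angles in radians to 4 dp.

φ1=0.0° → target in arm frame (0.0781, 0.0805)
  e−x'=0.1019;  (l²−L²−(e−x')²−y'²−z²)/2L = 0.0144
  θ1 = atan2(B,A) + arccos(C/0.3405) = 0.2617
arm 2 (φ=120.0°): x'=0.0307, y'=-0.1079
  A=0.1493, B=-0.3249, C=(l²−L²−A²−y'²−z²)/(2L)=-0.0331
  √(A²+B²)=0.3576;  θ2 = -1.1400+1.6634 ≈ 0.5234
rotate P by −φ3: (-0.1088, 0.0274, -0.3249)
  A=0.2888, B=-0.3249, C=(l²−L²−A²−y'²−z²)/(2L)=-0.1725
  θ3 = atan2(B,A) + arccos(C/0.4347) = 1.1346

θ₁ = 0.2617, θ₂ = 0.5234, θ₃ = 1.1346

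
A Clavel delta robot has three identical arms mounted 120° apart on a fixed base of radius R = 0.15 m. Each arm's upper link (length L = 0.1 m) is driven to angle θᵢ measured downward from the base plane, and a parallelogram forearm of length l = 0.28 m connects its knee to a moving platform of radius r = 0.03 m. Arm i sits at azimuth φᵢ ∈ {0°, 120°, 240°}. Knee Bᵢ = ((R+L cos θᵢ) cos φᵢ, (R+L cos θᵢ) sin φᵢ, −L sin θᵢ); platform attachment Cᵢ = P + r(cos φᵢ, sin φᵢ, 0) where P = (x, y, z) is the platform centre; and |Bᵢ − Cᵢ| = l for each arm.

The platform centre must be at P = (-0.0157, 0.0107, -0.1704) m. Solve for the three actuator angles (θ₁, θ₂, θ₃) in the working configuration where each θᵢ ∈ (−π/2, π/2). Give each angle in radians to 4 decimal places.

arm 1 (φ=0.0°): x'=-0.0157, y'=0.0107
  e−x'=0.1357;  (l²−L²−(e−x')²−y'²−z²)/2L = 0.1042
  γ=atan2(-0.1704,0.1357)=-0.8983;  ψ=arccos(0.4782)=1.0722;  θ1=γ+ψ≈0.1739
rotate P by −φ2: (0.0171, 0.0082, -0.1704)
  A=0.1029, B=-0.1704, C=(l²−L²−A²−y'²−z²)/(2L)=0.1436
  θ2 = atan2(B,A) + arccos(C/0.1991) = -0.2623
rotate P by −φ3: (-0.0014, -0.0189, -0.1704)
  e−x'=0.1214;  (l²−L²−(e−x')²−y'²−z²)/2L = 0.1213
  √(A²+B²)=0.2092;  θ3 = -0.9517+0.9523 ≈ 0.0006

θ₁ = 0.1739, θ₂ = -0.2623, θ₃ = 0.0006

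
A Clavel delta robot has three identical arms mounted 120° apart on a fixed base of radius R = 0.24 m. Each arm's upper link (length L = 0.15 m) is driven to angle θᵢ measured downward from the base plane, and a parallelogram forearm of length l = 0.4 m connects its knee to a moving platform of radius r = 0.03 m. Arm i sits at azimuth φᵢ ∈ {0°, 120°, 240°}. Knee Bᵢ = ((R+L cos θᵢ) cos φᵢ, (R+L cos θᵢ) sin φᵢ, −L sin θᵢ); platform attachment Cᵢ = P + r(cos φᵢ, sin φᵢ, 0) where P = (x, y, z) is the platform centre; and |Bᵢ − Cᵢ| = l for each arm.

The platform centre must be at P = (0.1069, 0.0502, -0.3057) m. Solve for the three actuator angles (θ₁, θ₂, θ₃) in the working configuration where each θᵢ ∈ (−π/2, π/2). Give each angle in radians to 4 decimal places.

arm 1 (φ=0.0°): x'=0.1069, y'=0.0502
  A=0.1031, B=-0.3057, C=(l²−L²−A²−y'²−z²)/(2L)=0.1030
  √(A²+B²)=0.3226;  θ1 = -1.2455+1.2459 ≈ 0.0004
arm 2 (φ=120.0°): x'=-0.0100, y'=-0.1177
  A cos θ + B sin θ = C:  0.2200·cos θ + -0.3057·sin θ = -0.0606
  γ=atan2(-0.3057,0.2200)=-0.9471;  ψ=arccos(-0.1610)=1.7325;  θ2=γ+ψ≈0.7854
φ3=240.0° → target in arm frame (-0.0969, 0.0675)
  A cos θ + B sin θ = C:  0.3069·cos θ + -0.3057·sin θ = -0.1824
  θ3 = atan2(B,A) + arccos(C/0.4332) = 1.2219

θ₁ = 0.0004, θ₂ = 0.7854, θ₃ = 1.2219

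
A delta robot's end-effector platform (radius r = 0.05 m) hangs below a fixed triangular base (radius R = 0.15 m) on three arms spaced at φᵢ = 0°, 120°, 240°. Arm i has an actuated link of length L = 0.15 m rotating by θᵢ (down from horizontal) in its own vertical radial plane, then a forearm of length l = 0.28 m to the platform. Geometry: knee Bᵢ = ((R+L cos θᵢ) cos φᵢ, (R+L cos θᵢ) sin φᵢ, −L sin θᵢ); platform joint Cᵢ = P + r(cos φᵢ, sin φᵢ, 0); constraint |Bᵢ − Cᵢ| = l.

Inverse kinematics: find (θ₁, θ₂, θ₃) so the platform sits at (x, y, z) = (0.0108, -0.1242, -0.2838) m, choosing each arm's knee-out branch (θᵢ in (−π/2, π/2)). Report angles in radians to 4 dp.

arm 1 (φ=0.0°): x'=0.0108, y'=-0.1242
  e−x'=0.0892;  (l²−L²−(e−x')²−y'²−z²)/2L = -0.1601
  √(A²+B²)=0.2975;  θ1 = -1.2663+2.1390 ≈ 0.8727
φ2=120.0° → target in arm frame (-0.1130, 0.0527)
  A cos θ + B sin θ = C:  0.2130·cos θ + -0.2838·sin θ = -0.2426
  √(A²+B²)=0.3548;  θ2 = -0.9270+2.3236 ≈ 1.3966
arm 3 (φ=240.0°): x'=0.1022, y'=0.0715
  e−x'=-0.0022;  (l²−L²−(e−x')²−y'²−z²)/2L = -0.0992
  θ3 = atan2(B,A) + arccos(C/0.2838) = 0.3494

θ₁ = 0.8727, θ₂ = 1.3966, θ₃ = 0.3494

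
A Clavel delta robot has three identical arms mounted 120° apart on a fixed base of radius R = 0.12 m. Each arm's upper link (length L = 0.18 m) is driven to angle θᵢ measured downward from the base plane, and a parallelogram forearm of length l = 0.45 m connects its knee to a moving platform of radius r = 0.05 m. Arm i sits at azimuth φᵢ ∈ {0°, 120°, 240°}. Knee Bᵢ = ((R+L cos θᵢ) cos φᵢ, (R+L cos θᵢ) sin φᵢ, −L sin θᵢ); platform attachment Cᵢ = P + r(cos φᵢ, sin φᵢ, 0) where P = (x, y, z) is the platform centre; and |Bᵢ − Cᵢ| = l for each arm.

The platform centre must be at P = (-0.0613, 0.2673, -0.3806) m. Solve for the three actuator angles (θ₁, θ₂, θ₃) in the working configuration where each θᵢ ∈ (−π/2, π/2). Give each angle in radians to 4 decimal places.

rotate P by −φ1: (-0.0613, 0.2673, -0.3806)
  e−x'=0.1313;  (l²−L²−(e−x')²−y'²−z²)/2L = -0.1762
  θ1 = atan2(B,A) + arccos(C/0.4026) = 0.7853
φ2=120.0° → target in arm frame (0.2621, -0.0806)
  A=-0.1921, B=-0.3806, C=(l²−L²−A²−y'²−z²)/(2L)=-0.0505
  √(A²+B²)=0.4263;  θ2 = -2.0383+1.6894 ≈ -0.3489
arm 3 (φ=240.0°): x'=-0.2008, y'=-0.1867
  A=0.2708, B=-0.3806, C=(l²−L²−A²−y'²−z²)/(2L)=-0.2305
  √(A²+B²)=0.4671;  θ3 = -0.9523+2.0868 ≈ 1.1345

θ₁ = 0.7853, θ₂ = -0.3489, θ₃ = 1.1345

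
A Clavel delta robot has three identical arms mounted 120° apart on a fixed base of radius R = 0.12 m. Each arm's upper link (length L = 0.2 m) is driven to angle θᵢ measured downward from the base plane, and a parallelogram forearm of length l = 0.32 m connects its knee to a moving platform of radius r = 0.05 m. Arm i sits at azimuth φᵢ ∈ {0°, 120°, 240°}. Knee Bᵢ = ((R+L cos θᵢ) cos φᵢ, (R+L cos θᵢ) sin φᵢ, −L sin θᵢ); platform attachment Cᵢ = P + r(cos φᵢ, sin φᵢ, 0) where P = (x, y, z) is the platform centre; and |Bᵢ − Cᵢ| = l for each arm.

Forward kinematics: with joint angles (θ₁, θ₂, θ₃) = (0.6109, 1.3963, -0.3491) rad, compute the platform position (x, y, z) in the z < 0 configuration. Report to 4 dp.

O1 = (0.2338·cos0.0°, 0.2338·sin0.0°, -0.1147) = (0.2338, 0.0000, -0.1147)
φ2=120.0°: virtual centre (-0.0524, 0.0907, -0.1970), radius l
arm 3 at φ=240.0°: e+L cos θ3 = 0.2579;  O3 = (-0.1290, -0.2234, 0.0684)
eliminate P² terms by subtracting sphere 1 from 2 and 3
plane₁₂: -0.5724x+0.1814y+-0.1645z = -0.0181
det = 0.3873;  x = 0.0193+-0.0182z,  y = -0.0388+0.8494z
quadratic in z: (1.7218)z²+(0.1713)z+(-0.0417)=0, √Δ=0.5626 → z ∈ {-0.2131, 0.1136}; z = -0.2131 (taking z<0)
x = 0.0231, y = -0.2199

(0.0231, -0.2199, -0.2131)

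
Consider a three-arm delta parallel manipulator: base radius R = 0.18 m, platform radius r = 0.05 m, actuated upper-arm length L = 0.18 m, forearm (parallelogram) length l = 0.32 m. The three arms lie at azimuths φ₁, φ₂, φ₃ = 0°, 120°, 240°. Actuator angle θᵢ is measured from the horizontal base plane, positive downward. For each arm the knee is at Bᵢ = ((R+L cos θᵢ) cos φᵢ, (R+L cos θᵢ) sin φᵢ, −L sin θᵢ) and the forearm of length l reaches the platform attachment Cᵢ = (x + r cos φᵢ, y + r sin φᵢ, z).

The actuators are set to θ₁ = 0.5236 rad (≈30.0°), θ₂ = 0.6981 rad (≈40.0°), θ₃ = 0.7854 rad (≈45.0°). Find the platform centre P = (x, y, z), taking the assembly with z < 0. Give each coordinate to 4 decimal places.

(0.0285, 0.0105, -0.2798)

centre 1 = (0.2859·cos0.0°, 0.2859·sin0.0°, -0.0900) = (0.2859, 0.0000, -0.0900)
centre 2 = (0.2679·cos120.0°, 0.2679·sin120.0°, -0.1157) = (-0.1339, 0.2320, -0.1157)
φ3=240.0°: virtual centre (-0.1286, -0.2228, -0.1273), radius l
eliminate P² terms by subtracting sphere 1 from 2 and 3
plane₁₂: -0.8397x+0.4640y+-0.0514z = -0.0047
det = 0.7588;  x = 0.0073+-0.0758z,  y = 0.0031+-0.0263z
quadratic in z: (1.0064)z²+(0.2221)z+(-0.0167)=0, √Δ=0.3412 → z ∈ {-0.2798, 0.0592}; z = -0.2798 (taking z<0)
x = 0.0285, y = 0.0105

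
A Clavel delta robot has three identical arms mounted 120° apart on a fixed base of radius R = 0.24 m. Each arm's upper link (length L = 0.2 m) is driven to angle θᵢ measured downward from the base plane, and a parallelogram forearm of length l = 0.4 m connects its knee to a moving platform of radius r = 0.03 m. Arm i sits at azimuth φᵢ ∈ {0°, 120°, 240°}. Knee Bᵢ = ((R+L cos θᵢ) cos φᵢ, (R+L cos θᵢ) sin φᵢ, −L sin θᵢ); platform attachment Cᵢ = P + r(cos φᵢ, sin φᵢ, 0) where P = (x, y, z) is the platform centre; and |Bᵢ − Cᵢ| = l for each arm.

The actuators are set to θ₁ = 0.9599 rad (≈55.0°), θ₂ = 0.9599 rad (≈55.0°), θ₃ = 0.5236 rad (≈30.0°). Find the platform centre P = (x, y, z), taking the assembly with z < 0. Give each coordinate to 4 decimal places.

arm 1 at φ=0.0°: (R−r)+L cos θ1 = 0.3247;  O1 = (0.3247, 0.0000, -0.1638)
φ2=120.0°: virtual centre (-0.1624, 0.2812, -0.1638), radius l
φ3=240.0°: virtual centre (-0.1916, -0.3319, -0.1000), radius l
subtract pairs → two planes through P
[-0.9742 0.5624 0.0000]·P = 0.0000;  [-1.0326 -0.6637 0.1277]·P = 0.0246
Cramer: x(z) = -0.0113+0.0585z;  y(z) = -0.0195+0.1013z
quadratic in z: (1.0137)z²+(0.2844)z+(-0.0199)=0, √Δ=0.4020 → z ∈ {-0.3385, 0.0580}; z = -0.3385 (taking z<0)
x = -0.0311, y = -0.0538

(-0.0311, -0.0538, -0.3385)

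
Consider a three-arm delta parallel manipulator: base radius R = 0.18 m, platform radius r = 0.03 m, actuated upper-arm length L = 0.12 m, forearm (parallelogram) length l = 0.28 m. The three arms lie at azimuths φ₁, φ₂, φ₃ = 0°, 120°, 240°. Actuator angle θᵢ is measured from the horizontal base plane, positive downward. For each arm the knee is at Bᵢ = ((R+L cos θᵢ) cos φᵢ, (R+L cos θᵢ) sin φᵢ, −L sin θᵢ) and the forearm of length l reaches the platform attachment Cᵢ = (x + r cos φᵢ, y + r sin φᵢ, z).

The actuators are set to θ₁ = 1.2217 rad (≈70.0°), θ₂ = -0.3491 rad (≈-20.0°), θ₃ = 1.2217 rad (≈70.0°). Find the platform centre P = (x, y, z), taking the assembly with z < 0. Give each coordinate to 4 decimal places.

φ1=0.0°: virtual centre (0.1910, 0.0000, -0.1128), radius l
centre 2 = (0.2628·cos120.0°, 0.2628·sin120.0°, 0.0410) = (-0.1314, 0.2276, 0.0410)
arm 3 at φ=240.0°: (R−r)+L cos θ3 = 0.1910;  centre 3 = (-0.0955, -0.1655, -0.1128)
eliminate P² terms by subtracting sphere 1 from 2 and 3
plane₁₂: -0.6449x+0.4551y+0.3076z = 0.0215
det = 0.4742;  x = -0.0150+0.2146z,  y = 0.0260+-0.3718z
quadratic in z: (1.1843)z²+(0.1177)z+(-0.0225)=0, √Δ=0.3474 → z ∈ {-0.1964, 0.0970}; z = -0.1964 (taking z<0)
x = -0.0572, y = 0.0990

(-0.0572, 0.0990, -0.1964)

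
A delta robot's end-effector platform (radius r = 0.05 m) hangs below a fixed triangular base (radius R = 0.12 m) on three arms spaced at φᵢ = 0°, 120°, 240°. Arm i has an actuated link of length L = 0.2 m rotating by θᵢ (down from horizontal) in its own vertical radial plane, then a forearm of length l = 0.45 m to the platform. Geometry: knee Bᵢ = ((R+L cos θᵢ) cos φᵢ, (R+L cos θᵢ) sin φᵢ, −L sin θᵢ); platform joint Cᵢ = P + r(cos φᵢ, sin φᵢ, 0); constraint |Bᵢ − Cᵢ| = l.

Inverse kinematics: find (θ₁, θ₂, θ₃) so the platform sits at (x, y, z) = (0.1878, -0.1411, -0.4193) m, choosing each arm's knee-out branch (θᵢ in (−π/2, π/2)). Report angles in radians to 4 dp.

θ₁ = -0.0001, θ₂ = 1.1345, θ₃ = 0.5237

arm 1 (φ=0.0°): x'=0.1878, y'=-0.1411
  e−x'=-0.1178;  (l²−L²−(e−x')²−y'²−z²)/2L = -0.1177
  γ=atan2(-0.4193,-0.1178)=-1.8447;  ψ=arccos(-0.2703)=1.8446;  θ1=γ+ψ≈-0.0001
φ2=120.0° → target in arm frame (-0.2161, -0.0921)
  A=0.2861, B=-0.4193, C=(l²−L²−A²−y'²−z²)/(2L)=-0.2591
  √(A²+B²)=0.5076;  θ2 = -0.9720+2.1065 ≈ 1.1345
rotate P by −φ3: (0.0283, 0.2332, -0.4193)
  A cos θ + B sin θ = C:  0.0417·cos θ + -0.4193·sin θ = -0.1736
  θ3 = atan2(B,A) + arccos(C/0.4214) = 0.5237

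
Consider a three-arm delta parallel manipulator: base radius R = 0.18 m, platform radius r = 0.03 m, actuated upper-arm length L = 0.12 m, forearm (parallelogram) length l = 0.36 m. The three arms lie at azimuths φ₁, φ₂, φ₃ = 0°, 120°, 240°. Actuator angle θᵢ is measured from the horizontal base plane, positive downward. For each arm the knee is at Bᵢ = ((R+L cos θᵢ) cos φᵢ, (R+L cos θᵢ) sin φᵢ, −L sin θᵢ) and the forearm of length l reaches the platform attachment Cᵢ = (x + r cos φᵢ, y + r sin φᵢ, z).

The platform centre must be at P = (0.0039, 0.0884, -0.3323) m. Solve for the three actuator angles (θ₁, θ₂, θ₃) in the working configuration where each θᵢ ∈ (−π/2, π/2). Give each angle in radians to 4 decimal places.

θ₁ = 0.6979, θ₂ = 0.2619, θ₃ = 1.1345

arm 1 (φ=0.0°): x'=0.0039, y'=0.0884
  e−x'=0.1461;  (l²−L²−(e−x')²−y'²−z²)/2L = -0.1016
  θ1 = atan2(B,A) + arccos(C/0.3630) = 0.6979
φ2=120.0° → target in arm frame (0.0746, -0.0476)
  A cos θ + B sin θ = C:  0.0754·cos θ + -0.3323·sin θ = -0.0132
  θ2 = atan2(B,A) + arccos(C/0.3407) = 0.2619
rotate P by −φ3: (-0.0785, -0.0408, -0.3323)
  A cos θ + B sin θ = C:  0.2285·cos θ + -0.3323·sin θ = -0.2046
  √(A²+B²)=0.4033;  θ3 = -0.9684+2.1029 ≈ 1.1345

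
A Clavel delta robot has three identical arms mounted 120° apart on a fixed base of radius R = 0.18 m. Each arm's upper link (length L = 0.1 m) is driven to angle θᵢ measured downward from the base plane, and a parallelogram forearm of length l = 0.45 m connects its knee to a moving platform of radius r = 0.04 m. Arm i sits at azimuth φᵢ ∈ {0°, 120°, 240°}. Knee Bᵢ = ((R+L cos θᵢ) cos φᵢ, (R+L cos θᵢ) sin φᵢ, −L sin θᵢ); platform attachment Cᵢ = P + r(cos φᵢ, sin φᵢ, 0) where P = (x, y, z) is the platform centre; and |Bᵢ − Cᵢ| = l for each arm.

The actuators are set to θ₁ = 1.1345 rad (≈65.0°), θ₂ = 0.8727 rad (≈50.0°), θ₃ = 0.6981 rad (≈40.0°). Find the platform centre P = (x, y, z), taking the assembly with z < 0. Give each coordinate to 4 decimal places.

(-0.0469, -0.0201, -0.4774)

centre 1 = (0.1823·cos0.0°, 0.1823·sin0.0°, -0.0906) = (0.1823, 0.0000, -0.0906)
arm 2 at φ=120.0°: ρ2 = 0.2043;  centre 2 = (-0.1021, 0.1769, -0.0766)
arm 3 at φ=240.0°: ρ3 = 0.2166;  centre 3 = (-0.1083, -0.1876, -0.0643)
subtract pairs → two planes through P
plane₁₂: -0.5688x+0.3538y+0.0281z = 0.0062
Cramer: x(z) = -0.0136+0.0696z;  y(z) = -0.0045+0.0327z
quadratic in z: (1.0059)z²+(0.1537)z+(-0.1559)=0, √Δ=0.8068 → z ∈ {-0.4774, 0.3246}; z = -0.4774 (taking z<0)
x = -0.0469, y = -0.0201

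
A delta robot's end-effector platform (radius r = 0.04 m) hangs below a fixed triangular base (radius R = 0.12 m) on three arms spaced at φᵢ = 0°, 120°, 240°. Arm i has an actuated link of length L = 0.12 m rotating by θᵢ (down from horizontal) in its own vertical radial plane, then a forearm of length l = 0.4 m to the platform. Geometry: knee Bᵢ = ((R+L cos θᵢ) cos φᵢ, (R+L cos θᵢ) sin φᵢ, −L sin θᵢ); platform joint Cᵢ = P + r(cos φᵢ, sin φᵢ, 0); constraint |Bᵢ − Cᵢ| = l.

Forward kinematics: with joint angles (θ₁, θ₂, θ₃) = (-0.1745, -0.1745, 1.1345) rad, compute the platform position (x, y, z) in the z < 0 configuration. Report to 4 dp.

(0.1032, 0.1787, -0.3242)

arm 1 at φ=0.0°: (R−r)+L cos θ1 = 0.1982;  centre 1 = (0.1982, 0.0000, 0.0208)
arm 2 at φ=120.0°: (R−r)+L cos θ2 = 0.1982;  centre 2 = (-0.0991, 0.1716, 0.0208)
φ3=240.0°: virtual centre (-0.0654, -0.1132, -0.1088), radius l
subtract pairs → two planes through P
[-0.5945 0.3433 0.0000]·P = 0.0000;  [-0.5271 -0.2264 -0.2592]·P = -0.0108
det = 0.3155;  x = 0.0117+-0.2820z,  y = 0.0203+-0.4884z
quadratic in z: (1.3180)z²+(0.0436)z+(-0.1244)=0, √Δ=0.8110 → z ∈ {-0.3242, 0.2911}; z = -0.3242 (taking z<0)
x = 0.1032, y = 0.1787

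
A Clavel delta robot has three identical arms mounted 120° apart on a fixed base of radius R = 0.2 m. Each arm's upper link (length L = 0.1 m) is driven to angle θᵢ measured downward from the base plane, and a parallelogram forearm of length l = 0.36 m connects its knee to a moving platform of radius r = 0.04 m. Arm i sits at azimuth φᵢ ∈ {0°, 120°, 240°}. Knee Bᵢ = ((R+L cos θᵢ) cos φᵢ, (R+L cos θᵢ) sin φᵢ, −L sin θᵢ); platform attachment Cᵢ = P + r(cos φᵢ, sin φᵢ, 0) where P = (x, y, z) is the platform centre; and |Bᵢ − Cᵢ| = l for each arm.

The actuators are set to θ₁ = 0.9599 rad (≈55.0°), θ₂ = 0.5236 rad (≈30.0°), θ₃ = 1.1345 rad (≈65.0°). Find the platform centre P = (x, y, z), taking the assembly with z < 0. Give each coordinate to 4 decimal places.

φ1=0.0°: virtual centre (0.2174, 0.0000, -0.0819), radius l
S2 = (0.2466·cos120.0°, 0.2466·sin120.0°, -0.0500) = (-0.1233, 0.2136, -0.0500)
φ3=240.0°: virtual centre (-0.1011, -0.1752, -0.0906), radius l
subtract pairs → two planes through P
linear system: -0.6813x+0.4271y = 0.0094−0.0638z; -0.6370x+-0.3503y = -0.0048−-0.0174z
Cramer: x(z) = -0.0024+0.0292z;  y(z) = 0.0181-0.1029z
sphere 1 gives Az²+Bz+C=0 with A=1.0114, B=0.1473, C=-0.0743;  B²−4AC=0.3222;  roots -0.3534, 0.2078;  negative root z = -0.3534
x = -0.0127, y = 0.0545

(-0.0127, 0.0545, -0.3534)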